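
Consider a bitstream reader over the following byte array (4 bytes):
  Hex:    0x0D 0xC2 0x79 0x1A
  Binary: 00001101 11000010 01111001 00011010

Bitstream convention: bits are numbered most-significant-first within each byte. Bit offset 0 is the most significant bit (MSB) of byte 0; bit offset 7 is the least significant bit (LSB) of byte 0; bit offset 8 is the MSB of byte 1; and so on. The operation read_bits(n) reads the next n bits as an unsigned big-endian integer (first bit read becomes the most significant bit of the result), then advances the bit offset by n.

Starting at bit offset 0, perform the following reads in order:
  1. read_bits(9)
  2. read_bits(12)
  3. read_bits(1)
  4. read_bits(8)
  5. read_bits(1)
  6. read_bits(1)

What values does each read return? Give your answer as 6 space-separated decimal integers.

Read 1: bits[0:9] width=9 -> value=27 (bin 000011011); offset now 9 = byte 1 bit 1; 23 bits remain
Read 2: bits[9:21] width=12 -> value=2127 (bin 100001001111); offset now 21 = byte 2 bit 5; 11 bits remain
Read 3: bits[21:22] width=1 -> value=0 (bin 0); offset now 22 = byte 2 bit 6; 10 bits remain
Read 4: bits[22:30] width=8 -> value=70 (bin 01000110); offset now 30 = byte 3 bit 6; 2 bits remain
Read 5: bits[30:31] width=1 -> value=1 (bin 1); offset now 31 = byte 3 bit 7; 1 bits remain
Read 6: bits[31:32] width=1 -> value=0 (bin 0); offset now 32 = byte 4 bit 0; 0 bits remain

Answer: 27 2127 0 70 1 0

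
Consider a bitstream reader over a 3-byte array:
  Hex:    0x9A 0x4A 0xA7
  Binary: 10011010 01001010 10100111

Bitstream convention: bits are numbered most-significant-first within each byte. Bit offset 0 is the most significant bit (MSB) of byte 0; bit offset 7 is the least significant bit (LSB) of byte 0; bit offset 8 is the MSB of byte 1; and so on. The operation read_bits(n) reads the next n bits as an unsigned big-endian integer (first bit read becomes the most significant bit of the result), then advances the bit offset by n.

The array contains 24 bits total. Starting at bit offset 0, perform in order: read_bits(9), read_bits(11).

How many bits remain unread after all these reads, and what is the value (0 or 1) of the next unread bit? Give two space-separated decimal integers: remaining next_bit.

Answer: 4 0

Derivation:
Read 1: bits[0:9] width=9 -> value=308 (bin 100110100); offset now 9 = byte 1 bit 1; 15 bits remain
Read 2: bits[9:20] width=11 -> value=1194 (bin 10010101010); offset now 20 = byte 2 bit 4; 4 bits remain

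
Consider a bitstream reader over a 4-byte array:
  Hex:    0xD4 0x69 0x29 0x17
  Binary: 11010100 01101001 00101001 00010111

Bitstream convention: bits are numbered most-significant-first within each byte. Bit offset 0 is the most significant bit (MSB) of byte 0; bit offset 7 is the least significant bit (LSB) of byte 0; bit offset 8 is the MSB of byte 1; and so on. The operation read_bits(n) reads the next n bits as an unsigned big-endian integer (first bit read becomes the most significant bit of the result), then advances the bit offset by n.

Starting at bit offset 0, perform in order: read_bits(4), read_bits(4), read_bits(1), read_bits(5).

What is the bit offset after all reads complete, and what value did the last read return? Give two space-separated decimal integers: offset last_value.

Answer: 14 26

Derivation:
Read 1: bits[0:4] width=4 -> value=13 (bin 1101); offset now 4 = byte 0 bit 4; 28 bits remain
Read 2: bits[4:8] width=4 -> value=4 (bin 0100); offset now 8 = byte 1 bit 0; 24 bits remain
Read 3: bits[8:9] width=1 -> value=0 (bin 0); offset now 9 = byte 1 bit 1; 23 bits remain
Read 4: bits[9:14] width=5 -> value=26 (bin 11010); offset now 14 = byte 1 bit 6; 18 bits remain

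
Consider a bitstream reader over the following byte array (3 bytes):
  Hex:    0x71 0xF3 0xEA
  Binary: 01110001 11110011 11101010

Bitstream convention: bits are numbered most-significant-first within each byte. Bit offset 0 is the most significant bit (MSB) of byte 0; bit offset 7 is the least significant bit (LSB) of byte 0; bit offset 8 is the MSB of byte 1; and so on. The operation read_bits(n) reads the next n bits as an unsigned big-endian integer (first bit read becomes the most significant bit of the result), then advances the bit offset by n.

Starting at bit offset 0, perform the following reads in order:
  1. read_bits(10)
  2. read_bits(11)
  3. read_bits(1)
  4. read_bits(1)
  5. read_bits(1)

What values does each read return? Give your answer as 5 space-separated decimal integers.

Read 1: bits[0:10] width=10 -> value=455 (bin 0111000111); offset now 10 = byte 1 bit 2; 14 bits remain
Read 2: bits[10:21] width=11 -> value=1661 (bin 11001111101); offset now 21 = byte 2 bit 5; 3 bits remain
Read 3: bits[21:22] width=1 -> value=0 (bin 0); offset now 22 = byte 2 bit 6; 2 bits remain
Read 4: bits[22:23] width=1 -> value=1 (bin 1); offset now 23 = byte 2 bit 7; 1 bits remain
Read 5: bits[23:24] width=1 -> value=0 (bin 0); offset now 24 = byte 3 bit 0; 0 bits remain

Answer: 455 1661 0 1 0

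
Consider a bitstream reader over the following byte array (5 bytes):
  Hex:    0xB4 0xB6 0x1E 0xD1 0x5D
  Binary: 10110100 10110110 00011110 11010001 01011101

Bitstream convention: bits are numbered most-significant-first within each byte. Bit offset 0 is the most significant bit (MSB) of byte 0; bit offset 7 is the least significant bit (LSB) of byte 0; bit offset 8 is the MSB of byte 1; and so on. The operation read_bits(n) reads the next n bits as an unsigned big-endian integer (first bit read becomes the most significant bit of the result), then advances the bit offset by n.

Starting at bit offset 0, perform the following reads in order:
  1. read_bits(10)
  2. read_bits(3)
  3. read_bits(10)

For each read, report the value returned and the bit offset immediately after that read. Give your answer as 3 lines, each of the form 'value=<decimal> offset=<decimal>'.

Answer: value=722 offset=10
value=6 offset=13
value=783 offset=23

Derivation:
Read 1: bits[0:10] width=10 -> value=722 (bin 1011010010); offset now 10 = byte 1 bit 2; 30 bits remain
Read 2: bits[10:13] width=3 -> value=6 (bin 110); offset now 13 = byte 1 bit 5; 27 bits remain
Read 3: bits[13:23] width=10 -> value=783 (bin 1100001111); offset now 23 = byte 2 bit 7; 17 bits remain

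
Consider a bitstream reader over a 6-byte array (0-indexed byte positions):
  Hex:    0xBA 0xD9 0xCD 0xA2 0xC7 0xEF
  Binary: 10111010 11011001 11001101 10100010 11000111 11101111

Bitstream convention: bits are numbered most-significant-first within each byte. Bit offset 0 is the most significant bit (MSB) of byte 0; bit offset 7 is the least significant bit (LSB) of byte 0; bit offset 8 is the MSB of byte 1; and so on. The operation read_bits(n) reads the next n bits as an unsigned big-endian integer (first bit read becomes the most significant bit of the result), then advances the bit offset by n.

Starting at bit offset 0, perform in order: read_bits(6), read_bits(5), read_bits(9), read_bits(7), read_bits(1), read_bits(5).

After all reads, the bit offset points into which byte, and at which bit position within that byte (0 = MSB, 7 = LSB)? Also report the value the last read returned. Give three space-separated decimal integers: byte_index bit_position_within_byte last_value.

Read 1: bits[0:6] width=6 -> value=46 (bin 101110); offset now 6 = byte 0 bit 6; 42 bits remain
Read 2: bits[6:11] width=5 -> value=22 (bin 10110); offset now 11 = byte 1 bit 3; 37 bits remain
Read 3: bits[11:20] width=9 -> value=412 (bin 110011100); offset now 20 = byte 2 bit 4; 28 bits remain
Read 4: bits[20:27] width=7 -> value=109 (bin 1101101); offset now 27 = byte 3 bit 3; 21 bits remain
Read 5: bits[27:28] width=1 -> value=0 (bin 0); offset now 28 = byte 3 bit 4; 20 bits remain
Read 6: bits[28:33] width=5 -> value=5 (bin 00101); offset now 33 = byte 4 bit 1; 15 bits remain

Answer: 4 1 5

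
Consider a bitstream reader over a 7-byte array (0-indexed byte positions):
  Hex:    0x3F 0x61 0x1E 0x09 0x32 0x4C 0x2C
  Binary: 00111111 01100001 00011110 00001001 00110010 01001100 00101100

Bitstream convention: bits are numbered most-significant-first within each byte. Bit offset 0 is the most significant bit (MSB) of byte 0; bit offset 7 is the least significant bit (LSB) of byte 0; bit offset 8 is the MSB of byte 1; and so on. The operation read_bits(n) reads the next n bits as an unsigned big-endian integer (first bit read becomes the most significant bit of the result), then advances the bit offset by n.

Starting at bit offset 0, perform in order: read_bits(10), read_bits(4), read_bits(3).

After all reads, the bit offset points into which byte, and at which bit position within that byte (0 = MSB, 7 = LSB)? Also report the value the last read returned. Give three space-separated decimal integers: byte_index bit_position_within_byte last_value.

Read 1: bits[0:10] width=10 -> value=253 (bin 0011111101); offset now 10 = byte 1 bit 2; 46 bits remain
Read 2: bits[10:14] width=4 -> value=8 (bin 1000); offset now 14 = byte 1 bit 6; 42 bits remain
Read 3: bits[14:17] width=3 -> value=2 (bin 010); offset now 17 = byte 2 bit 1; 39 bits remain

Answer: 2 1 2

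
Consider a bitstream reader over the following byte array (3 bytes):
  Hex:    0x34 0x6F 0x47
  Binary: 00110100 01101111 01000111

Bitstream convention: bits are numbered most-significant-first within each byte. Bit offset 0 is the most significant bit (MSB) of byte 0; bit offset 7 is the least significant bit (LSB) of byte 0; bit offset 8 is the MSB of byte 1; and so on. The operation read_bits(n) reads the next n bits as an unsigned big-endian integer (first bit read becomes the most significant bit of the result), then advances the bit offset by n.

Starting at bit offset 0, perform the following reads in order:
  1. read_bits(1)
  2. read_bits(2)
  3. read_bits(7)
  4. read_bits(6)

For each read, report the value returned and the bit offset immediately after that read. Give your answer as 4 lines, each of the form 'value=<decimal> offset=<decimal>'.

Answer: value=0 offset=1
value=1 offset=3
value=81 offset=10
value=47 offset=16

Derivation:
Read 1: bits[0:1] width=1 -> value=0 (bin 0); offset now 1 = byte 0 bit 1; 23 bits remain
Read 2: bits[1:3] width=2 -> value=1 (bin 01); offset now 3 = byte 0 bit 3; 21 bits remain
Read 3: bits[3:10] width=7 -> value=81 (bin 1010001); offset now 10 = byte 1 bit 2; 14 bits remain
Read 4: bits[10:16] width=6 -> value=47 (bin 101111); offset now 16 = byte 2 bit 0; 8 bits remain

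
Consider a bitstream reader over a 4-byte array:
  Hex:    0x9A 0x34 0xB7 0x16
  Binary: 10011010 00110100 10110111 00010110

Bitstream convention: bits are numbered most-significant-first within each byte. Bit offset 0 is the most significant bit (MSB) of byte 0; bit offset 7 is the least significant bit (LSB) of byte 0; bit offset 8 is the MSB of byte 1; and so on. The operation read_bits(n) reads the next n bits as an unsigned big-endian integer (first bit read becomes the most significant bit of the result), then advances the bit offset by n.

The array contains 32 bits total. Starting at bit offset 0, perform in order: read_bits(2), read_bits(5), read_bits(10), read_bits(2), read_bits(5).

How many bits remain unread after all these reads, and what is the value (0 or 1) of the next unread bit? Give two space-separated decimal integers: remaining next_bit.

Read 1: bits[0:2] width=2 -> value=2 (bin 10); offset now 2 = byte 0 bit 2; 30 bits remain
Read 2: bits[2:7] width=5 -> value=13 (bin 01101); offset now 7 = byte 0 bit 7; 25 bits remain
Read 3: bits[7:17] width=10 -> value=105 (bin 0001101001); offset now 17 = byte 2 bit 1; 15 bits remain
Read 4: bits[17:19] width=2 -> value=1 (bin 01); offset now 19 = byte 2 bit 3; 13 bits remain
Read 5: bits[19:24] width=5 -> value=23 (bin 10111); offset now 24 = byte 3 bit 0; 8 bits remain

Answer: 8 0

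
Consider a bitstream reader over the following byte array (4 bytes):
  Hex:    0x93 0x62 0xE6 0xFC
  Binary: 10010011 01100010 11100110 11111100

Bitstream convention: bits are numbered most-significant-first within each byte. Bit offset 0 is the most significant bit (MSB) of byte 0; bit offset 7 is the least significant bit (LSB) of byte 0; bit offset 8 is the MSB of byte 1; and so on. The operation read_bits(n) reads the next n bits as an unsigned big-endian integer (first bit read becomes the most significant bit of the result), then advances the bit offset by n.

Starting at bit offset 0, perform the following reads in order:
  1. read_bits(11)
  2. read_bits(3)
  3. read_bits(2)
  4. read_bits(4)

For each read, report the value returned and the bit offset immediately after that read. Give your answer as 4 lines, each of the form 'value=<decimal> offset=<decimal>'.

Read 1: bits[0:11] width=11 -> value=1179 (bin 10010011011); offset now 11 = byte 1 bit 3; 21 bits remain
Read 2: bits[11:14] width=3 -> value=0 (bin 000); offset now 14 = byte 1 bit 6; 18 bits remain
Read 3: bits[14:16] width=2 -> value=2 (bin 10); offset now 16 = byte 2 bit 0; 16 bits remain
Read 4: bits[16:20] width=4 -> value=14 (bin 1110); offset now 20 = byte 2 bit 4; 12 bits remain

Answer: value=1179 offset=11
value=0 offset=14
value=2 offset=16
value=14 offset=20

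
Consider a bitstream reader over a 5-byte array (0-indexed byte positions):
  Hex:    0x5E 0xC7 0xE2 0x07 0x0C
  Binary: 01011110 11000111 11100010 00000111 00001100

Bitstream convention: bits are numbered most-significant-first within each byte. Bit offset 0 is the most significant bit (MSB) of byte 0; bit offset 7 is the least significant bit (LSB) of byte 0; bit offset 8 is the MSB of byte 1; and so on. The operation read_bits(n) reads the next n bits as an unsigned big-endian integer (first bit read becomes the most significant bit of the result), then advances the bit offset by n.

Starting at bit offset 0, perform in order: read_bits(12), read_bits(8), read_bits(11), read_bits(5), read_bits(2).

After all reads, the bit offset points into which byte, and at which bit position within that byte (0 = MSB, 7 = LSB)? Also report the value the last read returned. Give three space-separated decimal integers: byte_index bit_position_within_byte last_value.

Read 1: bits[0:12] width=12 -> value=1516 (bin 010111101100); offset now 12 = byte 1 bit 4; 28 bits remain
Read 2: bits[12:20] width=8 -> value=126 (bin 01111110); offset now 20 = byte 2 bit 4; 20 bits remain
Read 3: bits[20:31] width=11 -> value=259 (bin 00100000011); offset now 31 = byte 3 bit 7; 9 bits remain
Read 4: bits[31:36] width=5 -> value=16 (bin 10000); offset now 36 = byte 4 bit 4; 4 bits remain
Read 5: bits[36:38] width=2 -> value=3 (bin 11); offset now 38 = byte 4 bit 6; 2 bits remain

Answer: 4 6 3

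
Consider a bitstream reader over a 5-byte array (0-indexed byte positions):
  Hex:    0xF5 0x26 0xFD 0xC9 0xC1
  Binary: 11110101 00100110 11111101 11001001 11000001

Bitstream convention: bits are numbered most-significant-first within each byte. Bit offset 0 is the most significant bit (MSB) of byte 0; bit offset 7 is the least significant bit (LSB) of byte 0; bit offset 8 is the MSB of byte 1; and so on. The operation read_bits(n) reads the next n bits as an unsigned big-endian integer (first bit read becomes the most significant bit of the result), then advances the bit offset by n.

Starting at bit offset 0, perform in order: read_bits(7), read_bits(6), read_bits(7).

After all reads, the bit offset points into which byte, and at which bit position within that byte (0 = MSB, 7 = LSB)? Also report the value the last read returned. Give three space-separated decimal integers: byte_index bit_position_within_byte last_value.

Answer: 2 4 111

Derivation:
Read 1: bits[0:7] width=7 -> value=122 (bin 1111010); offset now 7 = byte 0 bit 7; 33 bits remain
Read 2: bits[7:13] width=6 -> value=36 (bin 100100); offset now 13 = byte 1 bit 5; 27 bits remain
Read 3: bits[13:20] width=7 -> value=111 (bin 1101111); offset now 20 = byte 2 bit 4; 20 bits remain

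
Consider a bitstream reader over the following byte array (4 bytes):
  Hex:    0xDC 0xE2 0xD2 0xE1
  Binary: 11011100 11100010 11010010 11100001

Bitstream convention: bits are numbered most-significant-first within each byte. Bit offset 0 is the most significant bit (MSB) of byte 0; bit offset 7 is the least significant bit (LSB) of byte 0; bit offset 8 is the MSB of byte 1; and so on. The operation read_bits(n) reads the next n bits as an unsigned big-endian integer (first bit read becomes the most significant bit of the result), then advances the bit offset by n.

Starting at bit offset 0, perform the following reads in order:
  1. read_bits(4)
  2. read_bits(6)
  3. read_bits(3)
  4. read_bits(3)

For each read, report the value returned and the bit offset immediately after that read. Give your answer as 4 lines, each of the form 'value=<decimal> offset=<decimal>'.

Answer: value=13 offset=4
value=51 offset=10
value=4 offset=13
value=2 offset=16

Derivation:
Read 1: bits[0:4] width=4 -> value=13 (bin 1101); offset now 4 = byte 0 bit 4; 28 bits remain
Read 2: bits[4:10] width=6 -> value=51 (bin 110011); offset now 10 = byte 1 bit 2; 22 bits remain
Read 3: bits[10:13] width=3 -> value=4 (bin 100); offset now 13 = byte 1 bit 5; 19 bits remain
Read 4: bits[13:16] width=3 -> value=2 (bin 010); offset now 16 = byte 2 bit 0; 16 bits remain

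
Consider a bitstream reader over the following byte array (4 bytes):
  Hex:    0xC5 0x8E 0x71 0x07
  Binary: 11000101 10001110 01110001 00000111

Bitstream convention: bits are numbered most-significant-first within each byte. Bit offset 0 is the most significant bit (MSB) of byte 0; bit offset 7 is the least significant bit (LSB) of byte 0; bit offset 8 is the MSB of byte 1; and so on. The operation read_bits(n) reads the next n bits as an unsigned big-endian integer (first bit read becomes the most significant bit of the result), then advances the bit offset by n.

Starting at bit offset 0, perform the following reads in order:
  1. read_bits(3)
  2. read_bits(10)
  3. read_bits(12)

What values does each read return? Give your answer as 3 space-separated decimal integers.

Read 1: bits[0:3] width=3 -> value=6 (bin 110); offset now 3 = byte 0 bit 3; 29 bits remain
Read 2: bits[3:13] width=10 -> value=177 (bin 0010110001); offset now 13 = byte 1 bit 5; 19 bits remain
Read 3: bits[13:25] width=12 -> value=3298 (bin 110011100010); offset now 25 = byte 3 bit 1; 7 bits remain

Answer: 6 177 3298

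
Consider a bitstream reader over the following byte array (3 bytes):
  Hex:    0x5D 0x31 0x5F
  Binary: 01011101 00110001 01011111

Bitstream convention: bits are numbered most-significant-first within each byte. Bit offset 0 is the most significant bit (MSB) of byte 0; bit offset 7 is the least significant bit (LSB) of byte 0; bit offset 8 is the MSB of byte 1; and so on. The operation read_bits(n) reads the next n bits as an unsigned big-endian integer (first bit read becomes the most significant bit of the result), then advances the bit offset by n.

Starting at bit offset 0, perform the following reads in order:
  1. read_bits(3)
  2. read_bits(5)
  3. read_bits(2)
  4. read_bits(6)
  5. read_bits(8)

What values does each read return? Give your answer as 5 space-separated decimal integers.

Answer: 2 29 0 49 95

Derivation:
Read 1: bits[0:3] width=3 -> value=2 (bin 010); offset now 3 = byte 0 bit 3; 21 bits remain
Read 2: bits[3:8] width=5 -> value=29 (bin 11101); offset now 8 = byte 1 bit 0; 16 bits remain
Read 3: bits[8:10] width=2 -> value=0 (bin 00); offset now 10 = byte 1 bit 2; 14 bits remain
Read 4: bits[10:16] width=6 -> value=49 (bin 110001); offset now 16 = byte 2 bit 0; 8 bits remain
Read 5: bits[16:24] width=8 -> value=95 (bin 01011111); offset now 24 = byte 3 bit 0; 0 bits remain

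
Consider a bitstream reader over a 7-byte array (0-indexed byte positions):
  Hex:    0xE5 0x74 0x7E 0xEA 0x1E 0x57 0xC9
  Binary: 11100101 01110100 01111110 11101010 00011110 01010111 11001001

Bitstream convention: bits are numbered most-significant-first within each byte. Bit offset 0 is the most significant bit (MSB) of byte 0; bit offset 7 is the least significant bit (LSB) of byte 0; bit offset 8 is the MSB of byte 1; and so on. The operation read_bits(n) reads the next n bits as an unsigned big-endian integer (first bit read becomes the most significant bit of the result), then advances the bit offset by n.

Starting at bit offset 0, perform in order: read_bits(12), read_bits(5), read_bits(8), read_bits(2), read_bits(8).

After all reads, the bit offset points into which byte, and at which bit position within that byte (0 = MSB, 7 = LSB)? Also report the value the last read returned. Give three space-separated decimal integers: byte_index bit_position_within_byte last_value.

Read 1: bits[0:12] width=12 -> value=3671 (bin 111001010111); offset now 12 = byte 1 bit 4; 44 bits remain
Read 2: bits[12:17] width=5 -> value=8 (bin 01000); offset now 17 = byte 2 bit 1; 39 bits remain
Read 3: bits[17:25] width=8 -> value=253 (bin 11111101); offset now 25 = byte 3 bit 1; 31 bits remain
Read 4: bits[25:27] width=2 -> value=3 (bin 11); offset now 27 = byte 3 bit 3; 29 bits remain
Read 5: bits[27:35] width=8 -> value=80 (bin 01010000); offset now 35 = byte 4 bit 3; 21 bits remain

Answer: 4 3 80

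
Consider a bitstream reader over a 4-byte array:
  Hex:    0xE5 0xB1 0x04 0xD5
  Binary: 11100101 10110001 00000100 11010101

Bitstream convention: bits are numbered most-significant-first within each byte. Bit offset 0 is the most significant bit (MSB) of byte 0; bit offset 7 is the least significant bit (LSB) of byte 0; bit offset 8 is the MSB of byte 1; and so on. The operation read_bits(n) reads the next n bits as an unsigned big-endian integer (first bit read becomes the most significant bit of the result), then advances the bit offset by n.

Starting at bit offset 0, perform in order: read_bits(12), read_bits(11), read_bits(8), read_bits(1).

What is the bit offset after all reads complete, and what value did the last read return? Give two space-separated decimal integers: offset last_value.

Read 1: bits[0:12] width=12 -> value=3675 (bin 111001011011); offset now 12 = byte 1 bit 4; 20 bits remain
Read 2: bits[12:23] width=11 -> value=130 (bin 00010000010); offset now 23 = byte 2 bit 7; 9 bits remain
Read 3: bits[23:31] width=8 -> value=106 (bin 01101010); offset now 31 = byte 3 bit 7; 1 bits remain
Read 4: bits[31:32] width=1 -> value=1 (bin 1); offset now 32 = byte 4 bit 0; 0 bits remain

Answer: 32 1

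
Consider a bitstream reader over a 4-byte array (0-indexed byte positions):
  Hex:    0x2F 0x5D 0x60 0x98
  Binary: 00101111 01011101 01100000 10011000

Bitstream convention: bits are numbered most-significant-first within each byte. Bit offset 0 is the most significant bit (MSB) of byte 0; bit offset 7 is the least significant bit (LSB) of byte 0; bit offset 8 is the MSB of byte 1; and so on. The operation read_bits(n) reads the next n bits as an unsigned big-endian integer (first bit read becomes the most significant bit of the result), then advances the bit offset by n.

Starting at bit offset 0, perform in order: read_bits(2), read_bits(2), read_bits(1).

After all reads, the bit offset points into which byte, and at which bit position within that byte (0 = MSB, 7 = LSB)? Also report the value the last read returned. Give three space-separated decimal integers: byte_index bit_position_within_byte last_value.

Read 1: bits[0:2] width=2 -> value=0 (bin 00); offset now 2 = byte 0 bit 2; 30 bits remain
Read 2: bits[2:4] width=2 -> value=2 (bin 10); offset now 4 = byte 0 bit 4; 28 bits remain
Read 3: bits[4:5] width=1 -> value=1 (bin 1); offset now 5 = byte 0 bit 5; 27 bits remain

Answer: 0 5 1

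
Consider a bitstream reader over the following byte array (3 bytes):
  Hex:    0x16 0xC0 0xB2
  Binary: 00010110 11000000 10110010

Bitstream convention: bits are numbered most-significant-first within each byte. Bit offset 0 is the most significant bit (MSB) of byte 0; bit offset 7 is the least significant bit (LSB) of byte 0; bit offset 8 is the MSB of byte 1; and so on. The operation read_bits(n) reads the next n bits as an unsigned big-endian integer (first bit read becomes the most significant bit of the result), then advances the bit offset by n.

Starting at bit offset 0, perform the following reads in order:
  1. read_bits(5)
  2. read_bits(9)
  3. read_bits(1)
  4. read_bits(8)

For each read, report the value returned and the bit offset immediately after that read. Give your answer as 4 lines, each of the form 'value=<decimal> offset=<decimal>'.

Answer: value=2 offset=5
value=432 offset=14
value=0 offset=15
value=89 offset=23

Derivation:
Read 1: bits[0:5] width=5 -> value=2 (bin 00010); offset now 5 = byte 0 bit 5; 19 bits remain
Read 2: bits[5:14] width=9 -> value=432 (bin 110110000); offset now 14 = byte 1 bit 6; 10 bits remain
Read 3: bits[14:15] width=1 -> value=0 (bin 0); offset now 15 = byte 1 bit 7; 9 bits remain
Read 4: bits[15:23] width=8 -> value=89 (bin 01011001); offset now 23 = byte 2 bit 7; 1 bits remain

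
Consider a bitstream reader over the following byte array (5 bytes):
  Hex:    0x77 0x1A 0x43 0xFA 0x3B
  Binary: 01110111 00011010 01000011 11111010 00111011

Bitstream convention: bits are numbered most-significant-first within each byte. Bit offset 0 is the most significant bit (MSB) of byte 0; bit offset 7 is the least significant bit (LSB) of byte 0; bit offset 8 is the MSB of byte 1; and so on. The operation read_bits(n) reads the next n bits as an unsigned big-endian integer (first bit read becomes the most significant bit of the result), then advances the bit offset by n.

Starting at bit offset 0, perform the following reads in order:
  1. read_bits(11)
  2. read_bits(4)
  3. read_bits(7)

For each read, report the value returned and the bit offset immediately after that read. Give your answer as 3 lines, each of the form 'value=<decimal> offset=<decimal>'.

Read 1: bits[0:11] width=11 -> value=952 (bin 01110111000); offset now 11 = byte 1 bit 3; 29 bits remain
Read 2: bits[11:15] width=4 -> value=13 (bin 1101); offset now 15 = byte 1 bit 7; 25 bits remain
Read 3: bits[15:22] width=7 -> value=16 (bin 0010000); offset now 22 = byte 2 bit 6; 18 bits remain

Answer: value=952 offset=11
value=13 offset=15
value=16 offset=22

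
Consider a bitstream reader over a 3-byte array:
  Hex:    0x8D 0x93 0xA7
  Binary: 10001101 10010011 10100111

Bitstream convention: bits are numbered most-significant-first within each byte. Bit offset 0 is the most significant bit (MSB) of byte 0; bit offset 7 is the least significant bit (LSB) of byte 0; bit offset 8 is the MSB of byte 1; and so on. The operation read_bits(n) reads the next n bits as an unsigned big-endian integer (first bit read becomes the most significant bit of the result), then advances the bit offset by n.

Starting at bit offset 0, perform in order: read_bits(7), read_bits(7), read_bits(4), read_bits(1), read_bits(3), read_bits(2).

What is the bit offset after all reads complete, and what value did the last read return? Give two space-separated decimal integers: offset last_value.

Answer: 24 3

Derivation:
Read 1: bits[0:7] width=7 -> value=70 (bin 1000110); offset now 7 = byte 0 bit 7; 17 bits remain
Read 2: bits[7:14] width=7 -> value=100 (bin 1100100); offset now 14 = byte 1 bit 6; 10 bits remain
Read 3: bits[14:18] width=4 -> value=14 (bin 1110); offset now 18 = byte 2 bit 2; 6 bits remain
Read 4: bits[18:19] width=1 -> value=1 (bin 1); offset now 19 = byte 2 bit 3; 5 bits remain
Read 5: bits[19:22] width=3 -> value=1 (bin 001); offset now 22 = byte 2 bit 6; 2 bits remain
Read 6: bits[22:24] width=2 -> value=3 (bin 11); offset now 24 = byte 3 bit 0; 0 bits remain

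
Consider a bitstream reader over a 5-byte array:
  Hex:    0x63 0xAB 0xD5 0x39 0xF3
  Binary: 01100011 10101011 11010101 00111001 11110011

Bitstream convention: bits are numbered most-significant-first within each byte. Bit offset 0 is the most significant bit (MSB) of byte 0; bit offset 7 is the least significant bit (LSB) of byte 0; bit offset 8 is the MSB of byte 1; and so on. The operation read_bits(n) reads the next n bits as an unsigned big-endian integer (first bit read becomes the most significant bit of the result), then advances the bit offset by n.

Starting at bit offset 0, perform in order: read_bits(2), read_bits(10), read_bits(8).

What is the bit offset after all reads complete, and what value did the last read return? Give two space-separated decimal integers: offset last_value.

Answer: 20 189

Derivation:
Read 1: bits[0:2] width=2 -> value=1 (bin 01); offset now 2 = byte 0 bit 2; 38 bits remain
Read 2: bits[2:12] width=10 -> value=570 (bin 1000111010); offset now 12 = byte 1 bit 4; 28 bits remain
Read 3: bits[12:20] width=8 -> value=189 (bin 10111101); offset now 20 = byte 2 bit 4; 20 bits remain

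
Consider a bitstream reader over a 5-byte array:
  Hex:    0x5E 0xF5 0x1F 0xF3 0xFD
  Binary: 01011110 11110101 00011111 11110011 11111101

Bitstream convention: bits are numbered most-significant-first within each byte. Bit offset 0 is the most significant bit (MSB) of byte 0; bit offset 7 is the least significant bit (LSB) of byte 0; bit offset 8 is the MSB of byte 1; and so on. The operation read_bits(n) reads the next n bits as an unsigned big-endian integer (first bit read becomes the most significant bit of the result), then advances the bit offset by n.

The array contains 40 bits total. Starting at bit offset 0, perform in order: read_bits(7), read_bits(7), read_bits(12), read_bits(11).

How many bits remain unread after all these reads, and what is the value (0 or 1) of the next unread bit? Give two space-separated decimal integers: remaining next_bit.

Answer: 3 1

Derivation:
Read 1: bits[0:7] width=7 -> value=47 (bin 0101111); offset now 7 = byte 0 bit 7; 33 bits remain
Read 2: bits[7:14] width=7 -> value=61 (bin 0111101); offset now 14 = byte 1 bit 6; 26 bits remain
Read 3: bits[14:26] width=12 -> value=1151 (bin 010001111111); offset now 26 = byte 3 bit 2; 14 bits remain
Read 4: bits[26:37] width=11 -> value=1663 (bin 11001111111); offset now 37 = byte 4 bit 5; 3 bits remain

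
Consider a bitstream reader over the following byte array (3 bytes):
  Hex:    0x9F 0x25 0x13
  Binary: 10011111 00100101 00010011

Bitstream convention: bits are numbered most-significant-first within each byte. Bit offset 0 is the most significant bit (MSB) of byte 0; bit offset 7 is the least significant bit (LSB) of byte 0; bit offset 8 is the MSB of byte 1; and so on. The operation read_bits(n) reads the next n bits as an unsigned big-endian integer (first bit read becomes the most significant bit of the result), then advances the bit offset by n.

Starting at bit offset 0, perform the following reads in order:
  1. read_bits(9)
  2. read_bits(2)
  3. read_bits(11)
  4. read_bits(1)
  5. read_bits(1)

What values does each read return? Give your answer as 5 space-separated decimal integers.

Answer: 318 1 324 1 1

Derivation:
Read 1: bits[0:9] width=9 -> value=318 (bin 100111110); offset now 9 = byte 1 bit 1; 15 bits remain
Read 2: bits[9:11] width=2 -> value=1 (bin 01); offset now 11 = byte 1 bit 3; 13 bits remain
Read 3: bits[11:22] width=11 -> value=324 (bin 00101000100); offset now 22 = byte 2 bit 6; 2 bits remain
Read 4: bits[22:23] width=1 -> value=1 (bin 1); offset now 23 = byte 2 bit 7; 1 bits remain
Read 5: bits[23:24] width=1 -> value=1 (bin 1); offset now 24 = byte 3 bit 0; 0 bits remain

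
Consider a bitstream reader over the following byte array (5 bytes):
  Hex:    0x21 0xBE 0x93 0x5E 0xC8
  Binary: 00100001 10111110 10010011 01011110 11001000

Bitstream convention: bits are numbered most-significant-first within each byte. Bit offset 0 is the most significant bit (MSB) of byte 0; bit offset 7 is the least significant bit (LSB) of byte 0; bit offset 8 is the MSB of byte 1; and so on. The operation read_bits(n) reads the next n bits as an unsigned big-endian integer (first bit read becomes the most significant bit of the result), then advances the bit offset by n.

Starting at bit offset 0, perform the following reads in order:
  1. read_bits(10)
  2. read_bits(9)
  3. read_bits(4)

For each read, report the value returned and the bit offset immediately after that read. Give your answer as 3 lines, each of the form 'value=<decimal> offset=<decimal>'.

Read 1: bits[0:10] width=10 -> value=134 (bin 0010000110); offset now 10 = byte 1 bit 2; 30 bits remain
Read 2: bits[10:19] width=9 -> value=500 (bin 111110100); offset now 19 = byte 2 bit 3; 21 bits remain
Read 3: bits[19:23] width=4 -> value=9 (bin 1001); offset now 23 = byte 2 bit 7; 17 bits remain

Answer: value=134 offset=10
value=500 offset=19
value=9 offset=23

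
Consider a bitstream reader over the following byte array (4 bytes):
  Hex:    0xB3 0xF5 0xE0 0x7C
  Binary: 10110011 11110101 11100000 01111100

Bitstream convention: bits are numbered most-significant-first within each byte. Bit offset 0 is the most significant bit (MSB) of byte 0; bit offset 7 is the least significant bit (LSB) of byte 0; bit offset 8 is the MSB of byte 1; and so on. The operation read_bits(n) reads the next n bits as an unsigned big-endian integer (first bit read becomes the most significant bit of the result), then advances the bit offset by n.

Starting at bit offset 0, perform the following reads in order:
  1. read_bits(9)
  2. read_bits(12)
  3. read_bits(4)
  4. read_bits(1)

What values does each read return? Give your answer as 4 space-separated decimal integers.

Read 1: bits[0:9] width=9 -> value=359 (bin 101100111); offset now 9 = byte 1 bit 1; 23 bits remain
Read 2: bits[9:21] width=12 -> value=3772 (bin 111010111100); offset now 21 = byte 2 bit 5; 11 bits remain
Read 3: bits[21:25] width=4 -> value=0 (bin 0000); offset now 25 = byte 3 bit 1; 7 bits remain
Read 4: bits[25:26] width=1 -> value=1 (bin 1); offset now 26 = byte 3 bit 2; 6 bits remain

Answer: 359 3772 0 1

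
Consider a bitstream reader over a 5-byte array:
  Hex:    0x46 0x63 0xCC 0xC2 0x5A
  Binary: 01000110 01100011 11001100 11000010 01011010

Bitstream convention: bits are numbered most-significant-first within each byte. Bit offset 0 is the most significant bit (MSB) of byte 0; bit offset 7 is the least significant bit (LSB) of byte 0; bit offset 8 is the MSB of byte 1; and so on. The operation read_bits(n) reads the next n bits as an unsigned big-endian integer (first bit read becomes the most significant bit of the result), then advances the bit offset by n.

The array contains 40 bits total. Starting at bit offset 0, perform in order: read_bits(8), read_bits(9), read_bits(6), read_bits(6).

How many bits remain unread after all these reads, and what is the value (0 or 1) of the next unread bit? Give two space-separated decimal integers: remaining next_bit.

Answer: 11 0

Derivation:
Read 1: bits[0:8] width=8 -> value=70 (bin 01000110); offset now 8 = byte 1 bit 0; 32 bits remain
Read 2: bits[8:17] width=9 -> value=199 (bin 011000111); offset now 17 = byte 2 bit 1; 23 bits remain
Read 3: bits[17:23] width=6 -> value=38 (bin 100110); offset now 23 = byte 2 bit 7; 17 bits remain
Read 4: bits[23:29] width=6 -> value=24 (bin 011000); offset now 29 = byte 3 bit 5; 11 bits remain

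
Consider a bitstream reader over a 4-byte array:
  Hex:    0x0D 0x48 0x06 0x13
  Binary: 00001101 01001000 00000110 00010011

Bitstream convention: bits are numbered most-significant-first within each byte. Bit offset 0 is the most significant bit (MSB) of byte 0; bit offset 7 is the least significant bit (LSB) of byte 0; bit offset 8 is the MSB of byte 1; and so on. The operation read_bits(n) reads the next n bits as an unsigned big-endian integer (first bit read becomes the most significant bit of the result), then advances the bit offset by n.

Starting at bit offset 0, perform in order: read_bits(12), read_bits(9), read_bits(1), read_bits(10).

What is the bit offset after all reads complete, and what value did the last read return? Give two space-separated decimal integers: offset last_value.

Answer: 32 531

Derivation:
Read 1: bits[0:12] width=12 -> value=212 (bin 000011010100); offset now 12 = byte 1 bit 4; 20 bits remain
Read 2: bits[12:21] width=9 -> value=256 (bin 100000000); offset now 21 = byte 2 bit 5; 11 bits remain
Read 3: bits[21:22] width=1 -> value=1 (bin 1); offset now 22 = byte 2 bit 6; 10 bits remain
Read 4: bits[22:32] width=10 -> value=531 (bin 1000010011); offset now 32 = byte 4 bit 0; 0 bits remain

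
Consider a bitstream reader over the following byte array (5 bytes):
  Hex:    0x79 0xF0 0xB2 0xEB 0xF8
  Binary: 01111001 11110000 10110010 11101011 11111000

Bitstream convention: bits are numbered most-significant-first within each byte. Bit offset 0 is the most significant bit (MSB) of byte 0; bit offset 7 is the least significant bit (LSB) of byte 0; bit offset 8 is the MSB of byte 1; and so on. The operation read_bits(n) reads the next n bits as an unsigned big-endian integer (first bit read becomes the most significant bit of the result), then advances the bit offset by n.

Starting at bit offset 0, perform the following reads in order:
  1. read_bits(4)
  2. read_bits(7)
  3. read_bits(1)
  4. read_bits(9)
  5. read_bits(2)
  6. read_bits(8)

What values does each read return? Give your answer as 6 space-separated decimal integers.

Answer: 7 79 1 22 1 117

Derivation:
Read 1: bits[0:4] width=4 -> value=7 (bin 0111); offset now 4 = byte 0 bit 4; 36 bits remain
Read 2: bits[4:11] width=7 -> value=79 (bin 1001111); offset now 11 = byte 1 bit 3; 29 bits remain
Read 3: bits[11:12] width=1 -> value=1 (bin 1); offset now 12 = byte 1 bit 4; 28 bits remain
Read 4: bits[12:21] width=9 -> value=22 (bin 000010110); offset now 21 = byte 2 bit 5; 19 bits remain
Read 5: bits[21:23] width=2 -> value=1 (bin 01); offset now 23 = byte 2 bit 7; 17 bits remain
Read 6: bits[23:31] width=8 -> value=117 (bin 01110101); offset now 31 = byte 3 bit 7; 9 bits remain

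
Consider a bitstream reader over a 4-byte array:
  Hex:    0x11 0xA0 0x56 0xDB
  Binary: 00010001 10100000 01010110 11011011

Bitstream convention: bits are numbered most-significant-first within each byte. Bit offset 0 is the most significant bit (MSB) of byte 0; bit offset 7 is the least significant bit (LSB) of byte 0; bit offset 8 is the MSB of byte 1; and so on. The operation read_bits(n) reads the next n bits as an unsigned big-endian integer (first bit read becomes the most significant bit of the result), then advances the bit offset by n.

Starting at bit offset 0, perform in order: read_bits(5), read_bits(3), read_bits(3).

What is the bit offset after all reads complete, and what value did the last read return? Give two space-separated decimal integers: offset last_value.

Answer: 11 5

Derivation:
Read 1: bits[0:5] width=5 -> value=2 (bin 00010); offset now 5 = byte 0 bit 5; 27 bits remain
Read 2: bits[5:8] width=3 -> value=1 (bin 001); offset now 8 = byte 1 bit 0; 24 bits remain
Read 3: bits[8:11] width=3 -> value=5 (bin 101); offset now 11 = byte 1 bit 3; 21 bits remain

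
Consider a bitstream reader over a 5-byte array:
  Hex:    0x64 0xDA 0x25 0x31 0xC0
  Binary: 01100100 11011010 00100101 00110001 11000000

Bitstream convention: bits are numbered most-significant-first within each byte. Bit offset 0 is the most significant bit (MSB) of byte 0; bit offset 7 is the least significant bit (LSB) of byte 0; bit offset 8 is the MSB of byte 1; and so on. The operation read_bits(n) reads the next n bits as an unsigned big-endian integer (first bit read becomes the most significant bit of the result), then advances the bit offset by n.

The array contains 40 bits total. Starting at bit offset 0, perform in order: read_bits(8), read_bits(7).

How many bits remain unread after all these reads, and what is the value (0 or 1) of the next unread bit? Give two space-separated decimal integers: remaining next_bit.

Read 1: bits[0:8] width=8 -> value=100 (bin 01100100); offset now 8 = byte 1 bit 0; 32 bits remain
Read 2: bits[8:15] width=7 -> value=109 (bin 1101101); offset now 15 = byte 1 bit 7; 25 bits remain

Answer: 25 0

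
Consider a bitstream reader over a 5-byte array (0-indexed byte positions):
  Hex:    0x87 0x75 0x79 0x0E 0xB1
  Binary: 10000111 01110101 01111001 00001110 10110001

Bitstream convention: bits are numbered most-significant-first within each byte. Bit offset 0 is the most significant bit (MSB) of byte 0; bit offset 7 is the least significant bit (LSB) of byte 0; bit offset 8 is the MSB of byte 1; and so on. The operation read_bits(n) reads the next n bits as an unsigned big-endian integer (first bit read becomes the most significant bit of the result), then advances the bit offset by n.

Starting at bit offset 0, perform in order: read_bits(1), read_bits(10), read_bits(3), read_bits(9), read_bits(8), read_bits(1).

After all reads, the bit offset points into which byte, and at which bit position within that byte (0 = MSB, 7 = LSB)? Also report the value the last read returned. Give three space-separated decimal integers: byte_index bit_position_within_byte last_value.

Answer: 4 0 0

Derivation:
Read 1: bits[0:1] width=1 -> value=1 (bin 1); offset now 1 = byte 0 bit 1; 39 bits remain
Read 2: bits[1:11] width=10 -> value=59 (bin 0000111011); offset now 11 = byte 1 bit 3; 29 bits remain
Read 3: bits[11:14] width=3 -> value=5 (bin 101); offset now 14 = byte 1 bit 6; 26 bits remain
Read 4: bits[14:23] width=9 -> value=188 (bin 010111100); offset now 23 = byte 2 bit 7; 17 bits remain
Read 5: bits[23:31] width=8 -> value=135 (bin 10000111); offset now 31 = byte 3 bit 7; 9 bits remain
Read 6: bits[31:32] width=1 -> value=0 (bin 0); offset now 32 = byte 4 bit 0; 8 bits remain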